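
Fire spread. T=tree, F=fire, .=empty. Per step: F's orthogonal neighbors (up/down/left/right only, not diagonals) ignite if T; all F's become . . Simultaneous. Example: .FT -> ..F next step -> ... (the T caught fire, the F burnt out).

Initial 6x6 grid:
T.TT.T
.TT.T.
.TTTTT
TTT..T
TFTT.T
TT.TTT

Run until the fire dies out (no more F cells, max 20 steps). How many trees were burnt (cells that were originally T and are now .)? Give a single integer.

Answer: 23

Derivation:
Step 1: +4 fires, +1 burnt (F count now 4)
Step 2: +5 fires, +4 burnt (F count now 5)
Step 3: +3 fires, +5 burnt (F count now 3)
Step 4: +3 fires, +3 burnt (F count now 3)
Step 5: +3 fires, +3 burnt (F count now 3)
Step 6: +4 fires, +3 burnt (F count now 4)
Step 7: +1 fires, +4 burnt (F count now 1)
Step 8: +0 fires, +1 burnt (F count now 0)
Fire out after step 8
Initially T: 25, now '.': 34
Total burnt (originally-T cells now '.'): 23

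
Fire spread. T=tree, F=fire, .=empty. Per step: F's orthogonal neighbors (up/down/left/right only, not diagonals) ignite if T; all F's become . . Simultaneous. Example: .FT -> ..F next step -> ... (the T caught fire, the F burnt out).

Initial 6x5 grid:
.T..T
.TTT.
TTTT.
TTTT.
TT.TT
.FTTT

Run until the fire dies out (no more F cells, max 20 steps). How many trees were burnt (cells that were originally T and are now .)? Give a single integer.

Answer: 19

Derivation:
Step 1: +2 fires, +1 burnt (F count now 2)
Step 2: +3 fires, +2 burnt (F count now 3)
Step 3: +5 fires, +3 burnt (F count now 5)
Step 4: +5 fires, +5 burnt (F count now 5)
Step 5: +3 fires, +5 burnt (F count now 3)
Step 6: +1 fires, +3 burnt (F count now 1)
Step 7: +0 fires, +1 burnt (F count now 0)
Fire out after step 7
Initially T: 20, now '.': 29
Total burnt (originally-T cells now '.'): 19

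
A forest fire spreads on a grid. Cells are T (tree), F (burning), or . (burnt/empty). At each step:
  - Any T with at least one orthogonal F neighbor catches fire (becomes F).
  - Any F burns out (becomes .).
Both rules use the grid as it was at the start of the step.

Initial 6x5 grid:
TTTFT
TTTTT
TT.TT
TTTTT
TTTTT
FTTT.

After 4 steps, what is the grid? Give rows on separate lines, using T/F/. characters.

Step 1: 5 trees catch fire, 2 burn out
  TTF.F
  TTTFT
  TT.TT
  TTTTT
  FTTTT
  .FTT.
Step 2: 7 trees catch fire, 5 burn out
  TF...
  TTF.F
  TT.FT
  FTTTT
  .FTTT
  ..FT.
Step 3: 8 trees catch fire, 7 burn out
  F....
  TF...
  FT..F
  .FTFT
  ..FTT
  ...F.
Step 4: 5 trees catch fire, 8 burn out
  .....
  F....
  .F...
  ..F.F
  ...FT
  .....

.....
F....
.F...
..F.F
...FT
.....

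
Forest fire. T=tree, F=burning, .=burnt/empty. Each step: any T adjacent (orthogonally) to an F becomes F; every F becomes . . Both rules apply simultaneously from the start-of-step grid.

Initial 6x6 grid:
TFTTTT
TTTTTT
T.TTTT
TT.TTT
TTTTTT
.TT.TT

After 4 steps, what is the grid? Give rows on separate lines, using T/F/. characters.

Step 1: 3 trees catch fire, 1 burn out
  F.FTTT
  TFTTTT
  T.TTTT
  TT.TTT
  TTTTTT
  .TT.TT
Step 2: 3 trees catch fire, 3 burn out
  ...FTT
  F.FTTT
  T.TTTT
  TT.TTT
  TTTTTT
  .TT.TT
Step 3: 4 trees catch fire, 3 burn out
  ....FT
  ...FTT
  F.FTTT
  TT.TTT
  TTTTTT
  .TT.TT
Step 4: 4 trees catch fire, 4 burn out
  .....F
  ....FT
  ...FTT
  FT.TTT
  TTTTTT
  .TT.TT

.....F
....FT
...FTT
FT.TTT
TTTTTT
.TT.TT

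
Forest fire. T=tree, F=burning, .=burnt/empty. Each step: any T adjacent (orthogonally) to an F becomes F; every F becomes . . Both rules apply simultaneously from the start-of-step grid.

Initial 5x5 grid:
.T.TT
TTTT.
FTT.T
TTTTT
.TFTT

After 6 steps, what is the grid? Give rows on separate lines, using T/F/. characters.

Step 1: 6 trees catch fire, 2 burn out
  .T.TT
  FTTT.
  .FT.T
  FTFTT
  .F.FT
Step 2: 5 trees catch fire, 6 burn out
  .T.TT
  .FTT.
  ..F.T
  .F.FT
  ....F
Step 3: 3 trees catch fire, 5 burn out
  .F.TT
  ..FT.
  ....T
  ....F
  .....
Step 4: 2 trees catch fire, 3 burn out
  ...TT
  ...F.
  ....F
  .....
  .....
Step 5: 1 trees catch fire, 2 burn out
  ...FT
  .....
  .....
  .....
  .....
Step 6: 1 trees catch fire, 1 burn out
  ....F
  .....
  .....
  .....
  .....

....F
.....
.....
.....
.....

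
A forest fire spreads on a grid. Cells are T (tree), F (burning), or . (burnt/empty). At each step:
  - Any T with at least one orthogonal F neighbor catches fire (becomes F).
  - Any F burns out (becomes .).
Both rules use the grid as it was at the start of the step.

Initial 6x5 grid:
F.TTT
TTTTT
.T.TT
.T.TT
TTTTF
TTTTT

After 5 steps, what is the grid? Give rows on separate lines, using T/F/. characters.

Step 1: 4 trees catch fire, 2 burn out
  ..TTT
  FTTTT
  .T.TT
  .T.TF
  TTTF.
  TTTTF
Step 2: 5 trees catch fire, 4 burn out
  ..TTT
  .FTTT
  .T.TF
  .T.F.
  TTF..
  TTTF.
Step 3: 6 trees catch fire, 5 burn out
  ..TTT
  ..FTF
  .F.F.
  .T...
  TF...
  TTF..
Step 4: 6 trees catch fire, 6 burn out
  ..FTF
  ...F.
  .....
  .F...
  F....
  TF...
Step 5: 2 trees catch fire, 6 burn out
  ...F.
  .....
  .....
  .....
  .....
  F....

...F.
.....
.....
.....
.....
F....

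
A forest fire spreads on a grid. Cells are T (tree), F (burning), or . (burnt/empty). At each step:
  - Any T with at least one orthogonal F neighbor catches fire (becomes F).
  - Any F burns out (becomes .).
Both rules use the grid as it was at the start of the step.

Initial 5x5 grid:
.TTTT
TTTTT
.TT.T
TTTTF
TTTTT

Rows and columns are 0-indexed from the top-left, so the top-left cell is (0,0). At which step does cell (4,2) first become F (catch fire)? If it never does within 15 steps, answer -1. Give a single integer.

Step 1: cell (4,2)='T' (+3 fires, +1 burnt)
Step 2: cell (4,2)='T' (+3 fires, +3 burnt)
Step 3: cell (4,2)='F' (+5 fires, +3 burnt)
  -> target ignites at step 3
Step 4: cell (4,2)='.' (+5 fires, +5 burnt)
Step 5: cell (4,2)='.' (+3 fires, +5 burnt)
Step 6: cell (4,2)='.' (+2 fires, +3 burnt)
Step 7: cell (4,2)='.' (+0 fires, +2 burnt)
  fire out at step 7

3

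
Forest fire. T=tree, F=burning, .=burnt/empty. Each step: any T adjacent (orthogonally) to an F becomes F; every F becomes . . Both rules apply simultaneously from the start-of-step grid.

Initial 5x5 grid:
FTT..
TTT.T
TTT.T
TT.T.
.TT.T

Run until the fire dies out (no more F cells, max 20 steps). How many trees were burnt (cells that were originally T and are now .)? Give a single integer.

Answer: 12

Derivation:
Step 1: +2 fires, +1 burnt (F count now 2)
Step 2: +3 fires, +2 burnt (F count now 3)
Step 3: +3 fires, +3 burnt (F count now 3)
Step 4: +2 fires, +3 burnt (F count now 2)
Step 5: +1 fires, +2 burnt (F count now 1)
Step 6: +1 fires, +1 burnt (F count now 1)
Step 7: +0 fires, +1 burnt (F count now 0)
Fire out after step 7
Initially T: 16, now '.': 21
Total burnt (originally-T cells now '.'): 12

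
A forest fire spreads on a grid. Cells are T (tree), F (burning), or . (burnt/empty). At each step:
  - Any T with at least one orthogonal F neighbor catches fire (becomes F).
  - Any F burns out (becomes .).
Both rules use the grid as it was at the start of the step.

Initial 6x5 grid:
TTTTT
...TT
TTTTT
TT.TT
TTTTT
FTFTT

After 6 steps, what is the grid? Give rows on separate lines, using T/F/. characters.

Step 1: 4 trees catch fire, 2 burn out
  TTTTT
  ...TT
  TTTTT
  TT.TT
  FTFTT
  .F.FT
Step 2: 4 trees catch fire, 4 burn out
  TTTTT
  ...TT
  TTTTT
  FT.TT
  .F.FT
  ....F
Step 3: 4 trees catch fire, 4 burn out
  TTTTT
  ...TT
  FTTTT
  .F.FT
  ....F
  .....
Step 4: 3 trees catch fire, 4 burn out
  TTTTT
  ...TT
  .FTFT
  ....F
  .....
  .....
Step 5: 3 trees catch fire, 3 burn out
  TTTTT
  ...FT
  ..F.F
  .....
  .....
  .....
Step 6: 2 trees catch fire, 3 burn out
  TTTFT
  ....F
  .....
  .....
  .....
  .....

TTTFT
....F
.....
.....
.....
.....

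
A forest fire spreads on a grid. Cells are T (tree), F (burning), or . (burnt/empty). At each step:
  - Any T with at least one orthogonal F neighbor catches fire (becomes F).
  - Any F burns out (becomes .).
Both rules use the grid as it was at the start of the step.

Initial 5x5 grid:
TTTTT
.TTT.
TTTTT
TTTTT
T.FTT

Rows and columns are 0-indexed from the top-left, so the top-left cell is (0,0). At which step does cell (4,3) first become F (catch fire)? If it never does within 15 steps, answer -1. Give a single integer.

Step 1: cell (4,3)='F' (+2 fires, +1 burnt)
  -> target ignites at step 1
Step 2: cell (4,3)='.' (+4 fires, +2 burnt)
Step 3: cell (4,3)='.' (+5 fires, +4 burnt)
Step 4: cell (4,3)='.' (+6 fires, +5 burnt)
Step 5: cell (4,3)='.' (+2 fires, +6 burnt)
Step 6: cell (4,3)='.' (+2 fires, +2 burnt)
Step 7: cell (4,3)='.' (+0 fires, +2 burnt)
  fire out at step 7

1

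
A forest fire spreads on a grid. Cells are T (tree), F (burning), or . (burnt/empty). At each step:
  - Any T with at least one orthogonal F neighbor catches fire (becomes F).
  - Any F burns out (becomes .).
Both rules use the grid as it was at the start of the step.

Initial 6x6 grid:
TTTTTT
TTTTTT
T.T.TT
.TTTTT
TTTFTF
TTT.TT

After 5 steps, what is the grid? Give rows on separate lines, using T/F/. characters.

Step 1: 5 trees catch fire, 2 burn out
  TTTTTT
  TTTTTT
  T.T.TT
  .TTFTF
  TTF.F.
  TTT.TF
Step 2: 6 trees catch fire, 5 burn out
  TTTTTT
  TTTTTT
  T.T.TF
  .TF.F.
  TF....
  TTF.F.
Step 3: 6 trees catch fire, 6 burn out
  TTTTTT
  TTTTTF
  T.F.F.
  .F....
  F.....
  TF....
Step 4: 4 trees catch fire, 6 burn out
  TTTTTF
  TTFTF.
  T.....
  ......
  ......
  F.....
Step 5: 4 trees catch fire, 4 burn out
  TTFTF.
  TF.F..
  T.....
  ......
  ......
  ......

TTFTF.
TF.F..
T.....
......
......
......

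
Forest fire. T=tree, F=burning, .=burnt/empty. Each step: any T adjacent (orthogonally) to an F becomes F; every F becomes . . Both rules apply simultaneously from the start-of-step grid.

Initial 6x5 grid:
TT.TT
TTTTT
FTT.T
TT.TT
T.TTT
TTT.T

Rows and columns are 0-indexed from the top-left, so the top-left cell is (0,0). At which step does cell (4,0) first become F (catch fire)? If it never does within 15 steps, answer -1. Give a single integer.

Step 1: cell (4,0)='T' (+3 fires, +1 burnt)
Step 2: cell (4,0)='F' (+5 fires, +3 burnt)
  -> target ignites at step 2
Step 3: cell (4,0)='.' (+3 fires, +5 burnt)
Step 4: cell (4,0)='.' (+2 fires, +3 burnt)
Step 5: cell (4,0)='.' (+3 fires, +2 burnt)
Step 6: cell (4,0)='.' (+3 fires, +3 burnt)
Step 7: cell (4,0)='.' (+2 fires, +3 burnt)
Step 8: cell (4,0)='.' (+2 fires, +2 burnt)
Step 9: cell (4,0)='.' (+1 fires, +2 burnt)
Step 10: cell (4,0)='.' (+0 fires, +1 burnt)
  fire out at step 10

2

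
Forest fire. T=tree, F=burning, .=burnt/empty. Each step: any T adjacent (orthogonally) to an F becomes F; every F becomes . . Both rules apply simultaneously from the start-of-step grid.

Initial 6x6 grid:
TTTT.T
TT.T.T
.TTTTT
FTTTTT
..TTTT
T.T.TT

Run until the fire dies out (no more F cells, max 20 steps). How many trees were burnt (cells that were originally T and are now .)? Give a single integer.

Step 1: +1 fires, +1 burnt (F count now 1)
Step 2: +2 fires, +1 burnt (F count now 2)
Step 3: +4 fires, +2 burnt (F count now 4)
Step 4: +6 fires, +4 burnt (F count now 6)
Step 5: +6 fires, +6 burnt (F count now 6)
Step 6: +4 fires, +6 burnt (F count now 4)
Step 7: +2 fires, +4 burnt (F count now 2)
Step 8: +1 fires, +2 burnt (F count now 1)
Step 9: +0 fires, +1 burnt (F count now 0)
Fire out after step 9
Initially T: 27, now '.': 35
Total burnt (originally-T cells now '.'): 26

Answer: 26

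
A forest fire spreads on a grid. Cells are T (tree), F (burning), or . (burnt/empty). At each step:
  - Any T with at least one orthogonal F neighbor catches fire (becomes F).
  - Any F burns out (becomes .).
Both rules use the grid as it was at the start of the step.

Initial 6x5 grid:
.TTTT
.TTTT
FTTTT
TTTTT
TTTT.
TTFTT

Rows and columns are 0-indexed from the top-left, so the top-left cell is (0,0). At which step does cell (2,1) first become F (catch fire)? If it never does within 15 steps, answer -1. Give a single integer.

Step 1: cell (2,1)='F' (+5 fires, +2 burnt)
  -> target ignites at step 1
Step 2: cell (2,1)='.' (+9 fires, +5 burnt)
Step 3: cell (2,1)='.' (+4 fires, +9 burnt)
Step 4: cell (2,1)='.' (+4 fires, +4 burnt)
Step 5: cell (2,1)='.' (+2 fires, +4 burnt)
Step 6: cell (2,1)='.' (+1 fires, +2 burnt)
Step 7: cell (2,1)='.' (+0 fires, +1 burnt)
  fire out at step 7

1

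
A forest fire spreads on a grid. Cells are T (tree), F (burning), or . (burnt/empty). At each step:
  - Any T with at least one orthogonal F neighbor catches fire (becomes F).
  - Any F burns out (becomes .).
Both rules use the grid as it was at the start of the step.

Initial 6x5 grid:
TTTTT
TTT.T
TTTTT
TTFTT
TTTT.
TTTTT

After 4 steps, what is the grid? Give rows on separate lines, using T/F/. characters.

Step 1: 4 trees catch fire, 1 burn out
  TTTTT
  TTT.T
  TTFTT
  TF.FT
  TTFT.
  TTTTT
Step 2: 8 trees catch fire, 4 burn out
  TTTTT
  TTF.T
  TF.FT
  F...F
  TF.F.
  TTFTT
Step 3: 7 trees catch fire, 8 burn out
  TTFTT
  TF..T
  F...F
  .....
  F....
  TF.FT
Step 4: 6 trees catch fire, 7 burn out
  TF.FT
  F...F
  .....
  .....
  .....
  F...F

TF.FT
F...F
.....
.....
.....
F...F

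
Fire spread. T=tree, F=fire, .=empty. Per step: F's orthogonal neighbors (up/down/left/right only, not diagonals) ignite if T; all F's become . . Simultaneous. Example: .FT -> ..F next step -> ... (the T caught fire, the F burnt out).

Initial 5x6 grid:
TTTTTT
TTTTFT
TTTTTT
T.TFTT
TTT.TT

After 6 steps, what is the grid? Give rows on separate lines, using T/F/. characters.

Step 1: 7 trees catch fire, 2 burn out
  TTTTFT
  TTTF.F
  TTTFFT
  T.F.FT
  TTT.TT
Step 2: 8 trees catch fire, 7 burn out
  TTTF.F
  TTF...
  TTF..F
  T....F
  TTF.FT
Step 3: 5 trees catch fire, 8 burn out
  TTF...
  TF....
  TF....
  T.....
  TF...F
Step 4: 4 trees catch fire, 5 burn out
  TF....
  F.....
  F.....
  T.....
  F.....
Step 5: 2 trees catch fire, 4 burn out
  F.....
  ......
  ......
  F.....
  ......
Step 6: 0 trees catch fire, 2 burn out
  ......
  ......
  ......
  ......
  ......

......
......
......
......
......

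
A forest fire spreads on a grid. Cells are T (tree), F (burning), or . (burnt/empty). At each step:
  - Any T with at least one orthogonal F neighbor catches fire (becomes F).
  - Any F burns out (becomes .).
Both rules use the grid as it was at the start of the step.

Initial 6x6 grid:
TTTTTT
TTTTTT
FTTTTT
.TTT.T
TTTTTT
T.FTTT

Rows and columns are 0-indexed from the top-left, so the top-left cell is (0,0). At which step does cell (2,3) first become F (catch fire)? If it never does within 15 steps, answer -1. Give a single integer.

Step 1: cell (2,3)='T' (+4 fires, +2 burnt)
Step 2: cell (2,3)='T' (+8 fires, +4 burnt)
Step 3: cell (2,3)='F' (+7 fires, +8 burnt)
  -> target ignites at step 3
Step 4: cell (2,3)='.' (+5 fires, +7 burnt)
Step 5: cell (2,3)='.' (+4 fires, +5 burnt)
Step 6: cell (2,3)='.' (+2 fires, +4 burnt)
Step 7: cell (2,3)='.' (+1 fires, +2 burnt)
Step 8: cell (2,3)='.' (+0 fires, +1 burnt)
  fire out at step 8

3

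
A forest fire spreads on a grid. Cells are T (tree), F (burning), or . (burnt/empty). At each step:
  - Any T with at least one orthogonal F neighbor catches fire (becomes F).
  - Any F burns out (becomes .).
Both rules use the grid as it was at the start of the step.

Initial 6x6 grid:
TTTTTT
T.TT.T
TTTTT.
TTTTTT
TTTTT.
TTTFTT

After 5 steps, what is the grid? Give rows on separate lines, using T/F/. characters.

Step 1: 3 trees catch fire, 1 burn out
  TTTTTT
  T.TT.T
  TTTTT.
  TTTTTT
  TTTFT.
  TTF.FT
Step 2: 5 trees catch fire, 3 burn out
  TTTTTT
  T.TT.T
  TTTTT.
  TTTFTT
  TTF.F.
  TF...F
Step 3: 5 trees catch fire, 5 burn out
  TTTTTT
  T.TT.T
  TTTFT.
  TTF.FT
  TF....
  F.....
Step 4: 6 trees catch fire, 5 burn out
  TTTTTT
  T.TF.T
  TTF.F.
  TF...F
  F.....
  ......
Step 5: 4 trees catch fire, 6 burn out
  TTTFTT
  T.F..T
  TF....
  F.....
  ......
  ......

TTTFTT
T.F..T
TF....
F.....
......
......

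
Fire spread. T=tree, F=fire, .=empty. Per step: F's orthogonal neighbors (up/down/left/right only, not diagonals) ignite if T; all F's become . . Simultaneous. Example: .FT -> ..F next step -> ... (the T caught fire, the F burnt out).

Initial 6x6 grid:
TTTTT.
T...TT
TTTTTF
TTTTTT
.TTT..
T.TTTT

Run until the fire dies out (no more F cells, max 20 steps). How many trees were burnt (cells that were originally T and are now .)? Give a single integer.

Answer: 26

Derivation:
Step 1: +3 fires, +1 burnt (F count now 3)
Step 2: +3 fires, +3 burnt (F count now 3)
Step 3: +3 fires, +3 burnt (F count now 3)
Step 4: +4 fires, +3 burnt (F count now 4)
Step 5: +5 fires, +4 burnt (F count now 5)
Step 6: +6 fires, +5 burnt (F count now 6)
Step 7: +2 fires, +6 burnt (F count now 2)
Step 8: +0 fires, +2 burnt (F count now 0)
Fire out after step 8
Initially T: 27, now '.': 35
Total burnt (originally-T cells now '.'): 26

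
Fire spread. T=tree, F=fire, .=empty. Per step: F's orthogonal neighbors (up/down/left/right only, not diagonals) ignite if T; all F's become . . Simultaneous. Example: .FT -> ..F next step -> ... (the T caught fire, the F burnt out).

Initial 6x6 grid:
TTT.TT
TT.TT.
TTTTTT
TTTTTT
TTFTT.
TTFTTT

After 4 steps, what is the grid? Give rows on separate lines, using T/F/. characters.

Step 1: 5 trees catch fire, 2 burn out
  TTT.TT
  TT.TT.
  TTTTTT
  TTFTTT
  TF.FT.
  TF.FTT
Step 2: 7 trees catch fire, 5 burn out
  TTT.TT
  TT.TT.
  TTFTTT
  TF.FTT
  F...F.
  F...FT
Step 3: 5 trees catch fire, 7 burn out
  TTT.TT
  TT.TT.
  TF.FTT
  F...FT
  ......
  .....F
Step 4: 5 trees catch fire, 5 burn out
  TTT.TT
  TF.FT.
  F...FT
  .....F
  ......
  ......

TTT.TT
TF.FT.
F...FT
.....F
......
......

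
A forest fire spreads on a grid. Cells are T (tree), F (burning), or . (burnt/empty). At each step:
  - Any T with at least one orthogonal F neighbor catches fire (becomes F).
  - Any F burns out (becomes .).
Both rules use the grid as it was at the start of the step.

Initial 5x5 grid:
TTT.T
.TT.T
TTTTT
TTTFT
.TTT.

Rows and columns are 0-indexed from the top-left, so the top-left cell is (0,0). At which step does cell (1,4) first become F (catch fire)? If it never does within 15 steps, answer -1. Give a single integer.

Step 1: cell (1,4)='T' (+4 fires, +1 burnt)
Step 2: cell (1,4)='T' (+4 fires, +4 burnt)
Step 3: cell (1,4)='F' (+5 fires, +4 burnt)
  -> target ignites at step 3
Step 4: cell (1,4)='.' (+4 fires, +5 burnt)
Step 5: cell (1,4)='.' (+1 fires, +4 burnt)
Step 6: cell (1,4)='.' (+1 fires, +1 burnt)
Step 7: cell (1,4)='.' (+0 fires, +1 burnt)
  fire out at step 7

3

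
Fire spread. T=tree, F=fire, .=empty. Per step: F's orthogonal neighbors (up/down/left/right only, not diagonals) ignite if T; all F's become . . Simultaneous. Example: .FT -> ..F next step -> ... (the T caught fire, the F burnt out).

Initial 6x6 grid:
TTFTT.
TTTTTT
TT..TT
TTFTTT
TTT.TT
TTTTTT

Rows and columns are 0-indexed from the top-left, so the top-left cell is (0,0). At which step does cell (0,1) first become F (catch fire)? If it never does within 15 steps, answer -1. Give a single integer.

Step 1: cell (0,1)='F' (+6 fires, +2 burnt)
  -> target ignites at step 1
Step 2: cell (0,1)='.' (+9 fires, +6 burnt)
Step 3: cell (0,1)='.' (+9 fires, +9 burnt)
Step 4: cell (0,1)='.' (+5 fires, +9 burnt)
Step 5: cell (0,1)='.' (+1 fires, +5 burnt)
Step 6: cell (0,1)='.' (+0 fires, +1 burnt)
  fire out at step 6

1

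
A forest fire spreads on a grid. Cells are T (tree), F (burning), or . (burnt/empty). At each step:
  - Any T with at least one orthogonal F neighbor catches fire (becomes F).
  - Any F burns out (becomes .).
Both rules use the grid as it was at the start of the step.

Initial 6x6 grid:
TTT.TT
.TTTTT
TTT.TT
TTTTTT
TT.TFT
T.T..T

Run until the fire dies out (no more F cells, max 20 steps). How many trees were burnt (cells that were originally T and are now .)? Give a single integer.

Step 1: +3 fires, +1 burnt (F count now 3)
Step 2: +4 fires, +3 burnt (F count now 4)
Step 3: +3 fires, +4 burnt (F count now 3)
Step 4: +5 fires, +3 burnt (F count now 5)
Step 5: +5 fires, +5 burnt (F count now 5)
Step 6: +4 fires, +5 burnt (F count now 4)
Step 7: +2 fires, +4 burnt (F count now 2)
Step 8: +1 fires, +2 burnt (F count now 1)
Step 9: +0 fires, +1 burnt (F count now 0)
Fire out after step 9
Initially T: 28, now '.': 35
Total burnt (originally-T cells now '.'): 27

Answer: 27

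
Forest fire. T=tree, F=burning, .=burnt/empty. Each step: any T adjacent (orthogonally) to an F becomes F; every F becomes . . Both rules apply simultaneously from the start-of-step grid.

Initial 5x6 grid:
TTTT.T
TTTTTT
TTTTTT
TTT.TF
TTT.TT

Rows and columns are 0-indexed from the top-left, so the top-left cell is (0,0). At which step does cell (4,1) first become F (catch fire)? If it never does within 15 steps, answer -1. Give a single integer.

Step 1: cell (4,1)='T' (+3 fires, +1 burnt)
Step 2: cell (4,1)='T' (+3 fires, +3 burnt)
Step 3: cell (4,1)='T' (+3 fires, +3 burnt)
Step 4: cell (4,1)='T' (+2 fires, +3 burnt)
Step 5: cell (4,1)='T' (+4 fires, +2 burnt)
Step 6: cell (4,1)='T' (+5 fires, +4 burnt)
Step 7: cell (4,1)='F' (+4 fires, +5 burnt)
  -> target ignites at step 7
Step 8: cell (4,1)='.' (+2 fires, +4 burnt)
Step 9: cell (4,1)='.' (+0 fires, +2 burnt)
  fire out at step 9

7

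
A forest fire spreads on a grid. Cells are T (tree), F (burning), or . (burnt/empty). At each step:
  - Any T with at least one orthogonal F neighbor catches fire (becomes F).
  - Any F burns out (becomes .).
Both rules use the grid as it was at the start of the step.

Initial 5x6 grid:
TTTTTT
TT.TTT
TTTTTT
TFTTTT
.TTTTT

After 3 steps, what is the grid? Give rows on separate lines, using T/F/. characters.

Step 1: 4 trees catch fire, 1 burn out
  TTTTTT
  TT.TTT
  TFTTTT
  F.FTTT
  .FTTTT
Step 2: 5 trees catch fire, 4 burn out
  TTTTTT
  TF.TTT
  F.FTTT
  ...FTT
  ..FTTT
Step 3: 5 trees catch fire, 5 burn out
  TFTTTT
  F..TTT
  ...FTT
  ....FT
  ...FTT

TFTTTT
F..TTT
...FTT
....FT
...FTT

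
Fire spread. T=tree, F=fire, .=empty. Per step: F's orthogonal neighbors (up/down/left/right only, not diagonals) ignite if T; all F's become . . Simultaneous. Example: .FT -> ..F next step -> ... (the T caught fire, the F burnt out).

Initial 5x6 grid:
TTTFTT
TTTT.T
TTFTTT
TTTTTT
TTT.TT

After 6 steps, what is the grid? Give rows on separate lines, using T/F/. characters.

Step 1: 7 trees catch fire, 2 burn out
  TTF.FT
  TTFF.T
  TF.FTT
  TTFTTT
  TTT.TT
Step 2: 8 trees catch fire, 7 burn out
  TF...F
  TF...T
  F...FT
  TF.FTT
  TTF.TT
Step 3: 7 trees catch fire, 8 burn out
  F.....
  F....F
  .....F
  F...FT
  TF..TT
Step 4: 3 trees catch fire, 7 burn out
  ......
  ......
  ......
  .....F
  F...FT
Step 5: 1 trees catch fire, 3 burn out
  ......
  ......
  ......
  ......
  .....F
Step 6: 0 trees catch fire, 1 burn out
  ......
  ......
  ......
  ......
  ......

......
......
......
......
......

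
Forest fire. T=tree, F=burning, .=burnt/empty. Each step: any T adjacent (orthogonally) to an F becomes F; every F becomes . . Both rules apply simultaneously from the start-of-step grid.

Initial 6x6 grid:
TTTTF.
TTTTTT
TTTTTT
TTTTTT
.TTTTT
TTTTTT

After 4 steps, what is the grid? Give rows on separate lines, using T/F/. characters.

Step 1: 2 trees catch fire, 1 burn out
  TTTF..
  TTTTFT
  TTTTTT
  TTTTTT
  .TTTTT
  TTTTTT
Step 2: 4 trees catch fire, 2 burn out
  TTF...
  TTTF.F
  TTTTFT
  TTTTTT
  .TTTTT
  TTTTTT
Step 3: 5 trees catch fire, 4 burn out
  TF....
  TTF...
  TTTF.F
  TTTTFT
  .TTTTT
  TTTTTT
Step 4: 6 trees catch fire, 5 burn out
  F.....
  TF....
  TTF...
  TTTF.F
  .TTTFT
  TTTTTT

F.....
TF....
TTF...
TTTF.F
.TTTFT
TTTTTT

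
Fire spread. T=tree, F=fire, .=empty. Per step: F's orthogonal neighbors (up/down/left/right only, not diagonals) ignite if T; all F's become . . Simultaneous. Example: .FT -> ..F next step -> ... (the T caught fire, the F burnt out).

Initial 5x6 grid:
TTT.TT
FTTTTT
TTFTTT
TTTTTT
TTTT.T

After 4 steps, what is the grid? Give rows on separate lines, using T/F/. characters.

Step 1: 7 trees catch fire, 2 burn out
  FTT.TT
  .FFTTT
  FF.FTT
  TTFTTT
  TTTT.T
Step 2: 8 trees catch fire, 7 burn out
  .FF.TT
  ...FTT
  ....FT
  FF.FTT
  TTFT.T
Step 3: 6 trees catch fire, 8 burn out
  ....TT
  ....FT
  .....F
  ....FT
  FF.F.T
Step 4: 3 trees catch fire, 6 burn out
  ....FT
  .....F
  ......
  .....F
  .....T

....FT
.....F
......
.....F
.....T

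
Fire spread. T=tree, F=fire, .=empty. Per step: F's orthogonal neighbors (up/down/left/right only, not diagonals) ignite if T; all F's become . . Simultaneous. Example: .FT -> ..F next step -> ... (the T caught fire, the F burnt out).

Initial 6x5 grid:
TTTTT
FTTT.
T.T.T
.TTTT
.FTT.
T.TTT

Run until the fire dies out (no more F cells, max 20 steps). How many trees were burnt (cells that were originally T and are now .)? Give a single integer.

Step 1: +5 fires, +2 burnt (F count now 5)
Step 2: +5 fires, +5 burnt (F count now 5)
Step 3: +5 fires, +5 burnt (F count now 5)
Step 4: +3 fires, +5 burnt (F count now 3)
Step 5: +2 fires, +3 burnt (F count now 2)
Step 6: +0 fires, +2 burnt (F count now 0)
Fire out after step 6
Initially T: 21, now '.': 29
Total burnt (originally-T cells now '.'): 20

Answer: 20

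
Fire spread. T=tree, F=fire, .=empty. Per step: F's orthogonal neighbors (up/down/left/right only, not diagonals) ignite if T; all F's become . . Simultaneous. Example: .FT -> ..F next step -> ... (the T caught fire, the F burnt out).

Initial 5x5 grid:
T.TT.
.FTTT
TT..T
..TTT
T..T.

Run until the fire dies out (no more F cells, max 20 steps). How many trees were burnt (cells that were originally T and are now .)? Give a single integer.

Answer: 12

Derivation:
Step 1: +2 fires, +1 burnt (F count now 2)
Step 2: +3 fires, +2 burnt (F count now 3)
Step 3: +2 fires, +3 burnt (F count now 2)
Step 4: +1 fires, +2 burnt (F count now 1)
Step 5: +1 fires, +1 burnt (F count now 1)
Step 6: +1 fires, +1 burnt (F count now 1)
Step 7: +2 fires, +1 burnt (F count now 2)
Step 8: +0 fires, +2 burnt (F count now 0)
Fire out after step 8
Initially T: 14, now '.': 23
Total burnt (originally-T cells now '.'): 12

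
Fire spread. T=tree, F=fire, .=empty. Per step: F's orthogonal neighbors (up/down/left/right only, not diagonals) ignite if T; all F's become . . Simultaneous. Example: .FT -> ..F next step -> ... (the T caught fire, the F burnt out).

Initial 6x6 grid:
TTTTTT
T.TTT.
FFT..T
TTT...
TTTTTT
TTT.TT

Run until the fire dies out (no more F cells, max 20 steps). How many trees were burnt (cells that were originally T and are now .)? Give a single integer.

Answer: 25

Derivation:
Step 1: +4 fires, +2 burnt (F count now 4)
Step 2: +5 fires, +4 burnt (F count now 5)
Step 3: +6 fires, +5 burnt (F count now 6)
Step 4: +4 fires, +6 burnt (F count now 4)
Step 5: +2 fires, +4 burnt (F count now 2)
Step 6: +3 fires, +2 burnt (F count now 3)
Step 7: +1 fires, +3 burnt (F count now 1)
Step 8: +0 fires, +1 burnt (F count now 0)
Fire out after step 8
Initially T: 26, now '.': 35
Total burnt (originally-T cells now '.'): 25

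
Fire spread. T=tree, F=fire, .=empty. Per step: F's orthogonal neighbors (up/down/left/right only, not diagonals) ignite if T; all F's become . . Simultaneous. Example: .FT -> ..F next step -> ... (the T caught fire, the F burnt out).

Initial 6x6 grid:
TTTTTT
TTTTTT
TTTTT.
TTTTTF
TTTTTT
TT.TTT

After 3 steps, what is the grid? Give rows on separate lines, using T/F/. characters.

Step 1: 2 trees catch fire, 1 burn out
  TTTTTT
  TTTTTT
  TTTTT.
  TTTTF.
  TTTTTF
  TT.TTT
Step 2: 4 trees catch fire, 2 burn out
  TTTTTT
  TTTTTT
  TTTTF.
  TTTF..
  TTTTF.
  TT.TTF
Step 3: 5 trees catch fire, 4 burn out
  TTTTTT
  TTTTFT
  TTTF..
  TTF...
  TTTF..
  TT.TF.

TTTTTT
TTTTFT
TTTF..
TTF...
TTTF..
TT.TF.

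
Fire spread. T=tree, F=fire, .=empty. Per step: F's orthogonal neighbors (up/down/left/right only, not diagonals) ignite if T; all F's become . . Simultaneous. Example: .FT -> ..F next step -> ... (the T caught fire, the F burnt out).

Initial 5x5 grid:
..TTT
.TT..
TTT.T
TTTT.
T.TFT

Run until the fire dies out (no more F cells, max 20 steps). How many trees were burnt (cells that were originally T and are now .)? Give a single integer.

Answer: 15

Derivation:
Step 1: +3 fires, +1 burnt (F count now 3)
Step 2: +1 fires, +3 burnt (F count now 1)
Step 3: +2 fires, +1 burnt (F count now 2)
Step 4: +3 fires, +2 burnt (F count now 3)
Step 5: +4 fires, +3 burnt (F count now 4)
Step 6: +1 fires, +4 burnt (F count now 1)
Step 7: +1 fires, +1 burnt (F count now 1)
Step 8: +0 fires, +1 burnt (F count now 0)
Fire out after step 8
Initially T: 16, now '.': 24
Total burnt (originally-T cells now '.'): 15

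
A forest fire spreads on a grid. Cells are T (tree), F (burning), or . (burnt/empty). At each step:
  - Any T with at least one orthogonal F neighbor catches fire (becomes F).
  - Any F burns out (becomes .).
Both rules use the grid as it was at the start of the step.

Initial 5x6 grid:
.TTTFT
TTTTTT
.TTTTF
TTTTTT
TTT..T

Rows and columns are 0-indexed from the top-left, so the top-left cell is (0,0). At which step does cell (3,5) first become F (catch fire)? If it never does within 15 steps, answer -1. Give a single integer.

Step 1: cell (3,5)='F' (+6 fires, +2 burnt)
  -> target ignites at step 1
Step 2: cell (3,5)='.' (+5 fires, +6 burnt)
Step 3: cell (3,5)='.' (+4 fires, +5 burnt)
Step 4: cell (3,5)='.' (+3 fires, +4 burnt)
Step 5: cell (3,5)='.' (+3 fires, +3 burnt)
Step 6: cell (3,5)='.' (+2 fires, +3 burnt)
Step 7: cell (3,5)='.' (+1 fires, +2 burnt)
Step 8: cell (3,5)='.' (+0 fires, +1 burnt)
  fire out at step 8

1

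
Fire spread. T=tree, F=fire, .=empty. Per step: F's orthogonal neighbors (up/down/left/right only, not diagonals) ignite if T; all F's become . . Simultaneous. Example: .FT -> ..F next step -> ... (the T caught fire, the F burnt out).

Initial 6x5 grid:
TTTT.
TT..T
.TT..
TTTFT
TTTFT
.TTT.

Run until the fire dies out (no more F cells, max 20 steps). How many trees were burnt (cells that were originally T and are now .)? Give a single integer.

Answer: 19

Derivation:
Step 1: +5 fires, +2 burnt (F count now 5)
Step 2: +4 fires, +5 burnt (F count now 4)
Step 3: +4 fires, +4 burnt (F count now 4)
Step 4: +1 fires, +4 burnt (F count now 1)
Step 5: +2 fires, +1 burnt (F count now 2)
Step 6: +2 fires, +2 burnt (F count now 2)
Step 7: +1 fires, +2 burnt (F count now 1)
Step 8: +0 fires, +1 burnt (F count now 0)
Fire out after step 8
Initially T: 20, now '.': 29
Total burnt (originally-T cells now '.'): 19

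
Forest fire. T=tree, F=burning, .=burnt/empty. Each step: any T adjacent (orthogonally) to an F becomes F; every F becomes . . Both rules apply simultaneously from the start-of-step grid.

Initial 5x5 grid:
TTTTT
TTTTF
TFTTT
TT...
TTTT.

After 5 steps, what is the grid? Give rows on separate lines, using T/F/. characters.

Step 1: 7 trees catch fire, 2 burn out
  TTTTF
  TFTF.
  F.FTF
  TF...
  TTTT.
Step 2: 7 trees catch fire, 7 burn out
  TFTF.
  F.F..
  ...F.
  F....
  TFTT.
Step 3: 4 trees catch fire, 7 burn out
  F.F..
  .....
  .....
  .....
  F.FT.
Step 4: 1 trees catch fire, 4 burn out
  .....
  .....
  .....
  .....
  ...F.
Step 5: 0 trees catch fire, 1 burn out
  .....
  .....
  .....
  .....
  .....

.....
.....
.....
.....
.....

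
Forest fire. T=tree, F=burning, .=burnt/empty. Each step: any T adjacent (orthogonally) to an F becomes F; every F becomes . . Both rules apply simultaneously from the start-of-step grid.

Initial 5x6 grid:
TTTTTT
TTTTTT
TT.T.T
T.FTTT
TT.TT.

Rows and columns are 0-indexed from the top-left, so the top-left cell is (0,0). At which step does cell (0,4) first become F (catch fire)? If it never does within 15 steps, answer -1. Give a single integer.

Step 1: cell (0,4)='T' (+1 fires, +1 burnt)
Step 2: cell (0,4)='T' (+3 fires, +1 burnt)
Step 3: cell (0,4)='T' (+3 fires, +3 burnt)
Step 4: cell (0,4)='T' (+4 fires, +3 burnt)
Step 5: cell (0,4)='F' (+4 fires, +4 burnt)
  -> target ignites at step 5
Step 6: cell (0,4)='.' (+4 fires, +4 burnt)
Step 7: cell (0,4)='.' (+2 fires, +4 burnt)
Step 8: cell (0,4)='.' (+1 fires, +2 burnt)
Step 9: cell (0,4)='.' (+1 fires, +1 burnt)
Step 10: cell (0,4)='.' (+1 fires, +1 burnt)
Step 11: cell (0,4)='.' (+0 fires, +1 burnt)
  fire out at step 11

5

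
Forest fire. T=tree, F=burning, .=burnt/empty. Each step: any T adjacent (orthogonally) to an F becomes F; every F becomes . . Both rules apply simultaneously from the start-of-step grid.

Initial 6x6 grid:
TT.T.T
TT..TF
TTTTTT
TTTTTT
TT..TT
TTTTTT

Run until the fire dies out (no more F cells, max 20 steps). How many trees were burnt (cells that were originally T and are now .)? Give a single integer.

Answer: 28

Derivation:
Step 1: +3 fires, +1 burnt (F count now 3)
Step 2: +2 fires, +3 burnt (F count now 2)
Step 3: +3 fires, +2 burnt (F count now 3)
Step 4: +4 fires, +3 burnt (F count now 4)
Step 5: +3 fires, +4 burnt (F count now 3)
Step 6: +4 fires, +3 burnt (F count now 4)
Step 7: +5 fires, +4 burnt (F count now 5)
Step 8: +3 fires, +5 burnt (F count now 3)
Step 9: +1 fires, +3 burnt (F count now 1)
Step 10: +0 fires, +1 burnt (F count now 0)
Fire out after step 10
Initially T: 29, now '.': 35
Total burnt (originally-T cells now '.'): 28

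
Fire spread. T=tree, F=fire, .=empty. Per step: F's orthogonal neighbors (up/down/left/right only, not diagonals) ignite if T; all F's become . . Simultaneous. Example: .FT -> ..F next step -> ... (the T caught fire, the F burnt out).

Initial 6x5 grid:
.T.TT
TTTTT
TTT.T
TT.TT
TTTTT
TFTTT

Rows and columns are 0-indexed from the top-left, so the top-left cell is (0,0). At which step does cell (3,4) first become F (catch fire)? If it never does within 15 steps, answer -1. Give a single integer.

Step 1: cell (3,4)='T' (+3 fires, +1 burnt)
Step 2: cell (3,4)='T' (+4 fires, +3 burnt)
Step 3: cell (3,4)='T' (+4 fires, +4 burnt)
Step 4: cell (3,4)='T' (+5 fires, +4 burnt)
Step 5: cell (3,4)='F' (+4 fires, +5 burnt)
  -> target ignites at step 5
Step 6: cell (3,4)='.' (+2 fires, +4 burnt)
Step 7: cell (3,4)='.' (+2 fires, +2 burnt)
Step 8: cell (3,4)='.' (+1 fires, +2 burnt)
Step 9: cell (3,4)='.' (+0 fires, +1 burnt)
  fire out at step 9

5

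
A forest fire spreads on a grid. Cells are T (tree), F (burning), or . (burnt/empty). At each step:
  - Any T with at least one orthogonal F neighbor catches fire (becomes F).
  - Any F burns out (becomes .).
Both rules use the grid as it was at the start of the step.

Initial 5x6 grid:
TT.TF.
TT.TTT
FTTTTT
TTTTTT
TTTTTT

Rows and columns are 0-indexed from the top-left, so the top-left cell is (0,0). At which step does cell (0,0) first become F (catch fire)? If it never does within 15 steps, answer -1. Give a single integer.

Step 1: cell (0,0)='T' (+5 fires, +2 burnt)
Step 2: cell (0,0)='F' (+8 fires, +5 burnt)
  -> target ignites at step 2
Step 3: cell (0,0)='.' (+6 fires, +8 burnt)
Step 4: cell (0,0)='.' (+4 fires, +6 burnt)
Step 5: cell (0,0)='.' (+2 fires, +4 burnt)
Step 6: cell (0,0)='.' (+0 fires, +2 burnt)
  fire out at step 6

2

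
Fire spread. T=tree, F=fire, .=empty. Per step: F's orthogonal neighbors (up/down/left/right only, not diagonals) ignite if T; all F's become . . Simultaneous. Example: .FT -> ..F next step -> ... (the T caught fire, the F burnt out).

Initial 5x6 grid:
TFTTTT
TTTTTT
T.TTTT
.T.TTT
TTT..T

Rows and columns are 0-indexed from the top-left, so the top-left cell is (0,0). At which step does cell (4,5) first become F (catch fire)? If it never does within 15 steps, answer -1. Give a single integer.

Step 1: cell (4,5)='T' (+3 fires, +1 burnt)
Step 2: cell (4,5)='T' (+3 fires, +3 burnt)
Step 3: cell (4,5)='T' (+4 fires, +3 burnt)
Step 4: cell (4,5)='T' (+3 fires, +4 burnt)
Step 5: cell (4,5)='T' (+3 fires, +3 burnt)
Step 6: cell (4,5)='T' (+2 fires, +3 burnt)
Step 7: cell (4,5)='T' (+1 fires, +2 burnt)
Step 8: cell (4,5)='F' (+1 fires, +1 burnt)
  -> target ignites at step 8
Step 9: cell (4,5)='.' (+0 fires, +1 burnt)
  fire out at step 9

8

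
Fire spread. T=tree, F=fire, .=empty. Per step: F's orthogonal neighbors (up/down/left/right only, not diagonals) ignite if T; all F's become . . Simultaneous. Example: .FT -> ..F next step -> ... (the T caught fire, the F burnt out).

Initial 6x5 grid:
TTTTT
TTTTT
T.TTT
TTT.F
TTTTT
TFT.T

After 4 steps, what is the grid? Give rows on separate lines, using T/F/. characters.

Step 1: 5 trees catch fire, 2 burn out
  TTTTT
  TTTTT
  T.TTF
  TTT..
  TFTTF
  F.F.T
Step 2: 7 trees catch fire, 5 burn out
  TTTTT
  TTTTF
  T.TF.
  TFT..
  F.FF.
  ....F
Step 3: 5 trees catch fire, 7 burn out
  TTTTF
  TTTF.
  T.F..
  F.F..
  .....
  .....
Step 4: 3 trees catch fire, 5 burn out
  TTTF.
  TTF..
  F....
  .....
  .....
  .....

TTTF.
TTF..
F....
.....
.....
.....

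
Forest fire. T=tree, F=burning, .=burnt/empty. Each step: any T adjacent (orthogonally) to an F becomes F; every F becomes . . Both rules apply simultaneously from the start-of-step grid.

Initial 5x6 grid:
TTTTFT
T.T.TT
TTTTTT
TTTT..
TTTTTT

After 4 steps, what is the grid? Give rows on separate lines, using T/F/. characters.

Step 1: 3 trees catch fire, 1 burn out
  TTTF.F
  T.T.FT
  TTTTTT
  TTTT..
  TTTTTT
Step 2: 3 trees catch fire, 3 burn out
  TTF...
  T.T..F
  TTTTFT
  TTTT..
  TTTTTT
Step 3: 4 trees catch fire, 3 burn out
  TF....
  T.F...
  TTTF.F
  TTTT..
  TTTTTT
Step 4: 3 trees catch fire, 4 burn out
  F.....
  T.....
  TTF...
  TTTF..
  TTTTTT

F.....
T.....
TTF...
TTTF..
TTTTTT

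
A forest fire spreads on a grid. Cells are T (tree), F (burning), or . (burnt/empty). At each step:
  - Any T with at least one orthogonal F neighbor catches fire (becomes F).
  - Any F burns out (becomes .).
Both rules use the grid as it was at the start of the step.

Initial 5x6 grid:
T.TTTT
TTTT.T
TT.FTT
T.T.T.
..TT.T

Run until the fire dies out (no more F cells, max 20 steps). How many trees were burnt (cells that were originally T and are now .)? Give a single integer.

Answer: 16

Derivation:
Step 1: +2 fires, +1 burnt (F count now 2)
Step 2: +4 fires, +2 burnt (F count now 4)
Step 3: +4 fires, +4 burnt (F count now 4)
Step 4: +3 fires, +4 burnt (F count now 3)
Step 5: +2 fires, +3 burnt (F count now 2)
Step 6: +1 fires, +2 burnt (F count now 1)
Step 7: +0 fires, +1 burnt (F count now 0)
Fire out after step 7
Initially T: 20, now '.': 26
Total burnt (originally-T cells now '.'): 16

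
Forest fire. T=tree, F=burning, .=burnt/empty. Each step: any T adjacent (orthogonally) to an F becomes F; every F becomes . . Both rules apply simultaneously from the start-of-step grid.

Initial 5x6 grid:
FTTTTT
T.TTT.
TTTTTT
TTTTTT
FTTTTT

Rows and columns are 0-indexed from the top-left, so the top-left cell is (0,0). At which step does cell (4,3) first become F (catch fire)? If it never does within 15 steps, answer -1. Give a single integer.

Step 1: cell (4,3)='T' (+4 fires, +2 burnt)
Step 2: cell (4,3)='T' (+4 fires, +4 burnt)
Step 3: cell (4,3)='F' (+5 fires, +4 burnt)
  -> target ignites at step 3
Step 4: cell (4,3)='.' (+5 fires, +5 burnt)
Step 5: cell (4,3)='.' (+5 fires, +5 burnt)
Step 6: cell (4,3)='.' (+2 fires, +5 burnt)
Step 7: cell (4,3)='.' (+1 fires, +2 burnt)
Step 8: cell (4,3)='.' (+0 fires, +1 burnt)
  fire out at step 8

3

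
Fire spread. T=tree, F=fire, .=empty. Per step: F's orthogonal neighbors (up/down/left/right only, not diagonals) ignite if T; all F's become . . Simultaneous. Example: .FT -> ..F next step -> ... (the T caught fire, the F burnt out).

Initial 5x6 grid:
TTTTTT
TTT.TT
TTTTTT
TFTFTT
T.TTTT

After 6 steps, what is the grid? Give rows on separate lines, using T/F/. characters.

Step 1: 6 trees catch fire, 2 burn out
  TTTTTT
  TTT.TT
  TFTFTT
  F.F.FT
  T.TFTT
Step 2: 8 trees catch fire, 6 burn out
  TTTTTT
  TFT.TT
  F.F.FT
  .....F
  F.F.FT
Step 3: 6 trees catch fire, 8 burn out
  TFTTTT
  F.F.FT
  .....F
  ......
  .....F
Step 4: 4 trees catch fire, 6 burn out
  F.FTFT
  .....F
  ......
  ......
  ......
Step 5: 2 trees catch fire, 4 burn out
  ...F.F
  ......
  ......
  ......
  ......
Step 6: 0 trees catch fire, 2 burn out
  ......
  ......
  ......
  ......
  ......

......
......
......
......
......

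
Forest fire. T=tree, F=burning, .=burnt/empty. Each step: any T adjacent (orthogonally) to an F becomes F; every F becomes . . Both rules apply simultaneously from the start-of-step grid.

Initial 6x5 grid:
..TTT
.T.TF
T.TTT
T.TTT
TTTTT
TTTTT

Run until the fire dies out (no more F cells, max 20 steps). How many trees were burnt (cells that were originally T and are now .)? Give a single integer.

Answer: 22

Derivation:
Step 1: +3 fires, +1 burnt (F count now 3)
Step 2: +3 fires, +3 burnt (F count now 3)
Step 3: +4 fires, +3 burnt (F count now 4)
Step 4: +3 fires, +4 burnt (F count now 3)
Step 5: +2 fires, +3 burnt (F count now 2)
Step 6: +2 fires, +2 burnt (F count now 2)
Step 7: +2 fires, +2 burnt (F count now 2)
Step 8: +2 fires, +2 burnt (F count now 2)
Step 9: +1 fires, +2 burnt (F count now 1)
Step 10: +0 fires, +1 burnt (F count now 0)
Fire out after step 10
Initially T: 23, now '.': 29
Total burnt (originally-T cells now '.'): 22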